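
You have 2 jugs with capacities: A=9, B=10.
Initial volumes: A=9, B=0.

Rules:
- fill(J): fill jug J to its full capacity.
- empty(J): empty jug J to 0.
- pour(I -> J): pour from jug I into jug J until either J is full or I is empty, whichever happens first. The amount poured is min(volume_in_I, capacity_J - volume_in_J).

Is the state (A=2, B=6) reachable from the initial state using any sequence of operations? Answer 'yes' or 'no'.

Answer: no

Derivation:
BFS explored all 38 reachable states.
Reachable set includes: (0,0), (0,1), (0,2), (0,3), (0,4), (0,5), (0,6), (0,7), (0,8), (0,9), (0,10), (1,0) ...
Target (A=2, B=6) not in reachable set → no.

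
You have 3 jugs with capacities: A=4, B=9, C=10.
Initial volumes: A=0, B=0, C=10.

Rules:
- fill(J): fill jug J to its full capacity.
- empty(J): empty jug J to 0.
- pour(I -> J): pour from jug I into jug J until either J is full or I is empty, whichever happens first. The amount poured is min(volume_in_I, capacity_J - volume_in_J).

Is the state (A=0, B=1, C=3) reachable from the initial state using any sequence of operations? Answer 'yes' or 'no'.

BFS from (A=0, B=0, C=10):
  1. pour(C -> B) -> (A=0 B=9 C=1)
  2. pour(C -> A) -> (A=1 B=9 C=0)
  3. pour(B -> C) -> (A=1 B=0 C=9)
  4. pour(A -> B) -> (A=0 B=1 C=9)
  5. fill(A) -> (A=4 B=1 C=9)
  6. pour(A -> C) -> (A=3 B=1 C=10)
  7. empty(C) -> (A=3 B=1 C=0)
  8. pour(A -> C) -> (A=0 B=1 C=3)
Target reached → yes.

Answer: yes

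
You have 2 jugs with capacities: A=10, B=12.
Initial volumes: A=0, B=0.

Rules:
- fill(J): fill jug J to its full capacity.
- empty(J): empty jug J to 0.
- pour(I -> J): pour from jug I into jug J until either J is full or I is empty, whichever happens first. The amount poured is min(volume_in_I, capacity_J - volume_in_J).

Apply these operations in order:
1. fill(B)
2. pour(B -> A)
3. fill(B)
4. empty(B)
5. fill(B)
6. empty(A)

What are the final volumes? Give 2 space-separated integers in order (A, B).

Answer: 0 12

Derivation:
Step 1: fill(B) -> (A=0 B=12)
Step 2: pour(B -> A) -> (A=10 B=2)
Step 3: fill(B) -> (A=10 B=12)
Step 4: empty(B) -> (A=10 B=0)
Step 5: fill(B) -> (A=10 B=12)
Step 6: empty(A) -> (A=0 B=12)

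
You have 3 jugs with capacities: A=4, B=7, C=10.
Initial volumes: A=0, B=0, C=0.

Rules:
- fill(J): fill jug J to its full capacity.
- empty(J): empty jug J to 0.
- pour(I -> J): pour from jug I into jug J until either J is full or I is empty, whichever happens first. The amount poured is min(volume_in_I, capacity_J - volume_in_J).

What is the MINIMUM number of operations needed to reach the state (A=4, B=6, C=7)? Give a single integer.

Answer: 6

Derivation:
BFS from (A=0, B=0, C=0). One shortest path:
  1. fill(C) -> (A=0 B=0 C=10)
  2. pour(C -> B) -> (A=0 B=7 C=3)
  3. pour(C -> A) -> (A=3 B=7 C=0)
  4. pour(B -> C) -> (A=3 B=0 C=7)
  5. fill(B) -> (A=3 B=7 C=7)
  6. pour(B -> A) -> (A=4 B=6 C=7)
Reached target in 6 moves.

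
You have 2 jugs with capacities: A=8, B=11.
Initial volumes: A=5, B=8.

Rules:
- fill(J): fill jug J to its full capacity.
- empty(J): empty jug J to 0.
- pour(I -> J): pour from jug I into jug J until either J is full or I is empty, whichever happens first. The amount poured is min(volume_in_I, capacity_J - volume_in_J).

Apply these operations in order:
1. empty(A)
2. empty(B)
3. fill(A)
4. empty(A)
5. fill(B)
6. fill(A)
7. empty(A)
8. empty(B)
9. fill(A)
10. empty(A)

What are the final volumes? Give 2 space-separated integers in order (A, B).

Answer: 0 0

Derivation:
Step 1: empty(A) -> (A=0 B=8)
Step 2: empty(B) -> (A=0 B=0)
Step 3: fill(A) -> (A=8 B=0)
Step 4: empty(A) -> (A=0 B=0)
Step 5: fill(B) -> (A=0 B=11)
Step 6: fill(A) -> (A=8 B=11)
Step 7: empty(A) -> (A=0 B=11)
Step 8: empty(B) -> (A=0 B=0)
Step 9: fill(A) -> (A=8 B=0)
Step 10: empty(A) -> (A=0 B=0)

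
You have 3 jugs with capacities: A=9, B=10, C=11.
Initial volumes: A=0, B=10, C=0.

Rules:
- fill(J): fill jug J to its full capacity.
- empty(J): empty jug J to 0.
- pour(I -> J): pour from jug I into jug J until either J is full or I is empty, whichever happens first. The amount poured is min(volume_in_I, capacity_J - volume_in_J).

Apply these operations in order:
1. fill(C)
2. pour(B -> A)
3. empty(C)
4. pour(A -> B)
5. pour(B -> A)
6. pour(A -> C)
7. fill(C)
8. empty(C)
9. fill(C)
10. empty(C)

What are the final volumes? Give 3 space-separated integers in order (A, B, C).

Answer: 0 1 0

Derivation:
Step 1: fill(C) -> (A=0 B=10 C=11)
Step 2: pour(B -> A) -> (A=9 B=1 C=11)
Step 3: empty(C) -> (A=9 B=1 C=0)
Step 4: pour(A -> B) -> (A=0 B=10 C=0)
Step 5: pour(B -> A) -> (A=9 B=1 C=0)
Step 6: pour(A -> C) -> (A=0 B=1 C=9)
Step 7: fill(C) -> (A=0 B=1 C=11)
Step 8: empty(C) -> (A=0 B=1 C=0)
Step 9: fill(C) -> (A=0 B=1 C=11)
Step 10: empty(C) -> (A=0 B=1 C=0)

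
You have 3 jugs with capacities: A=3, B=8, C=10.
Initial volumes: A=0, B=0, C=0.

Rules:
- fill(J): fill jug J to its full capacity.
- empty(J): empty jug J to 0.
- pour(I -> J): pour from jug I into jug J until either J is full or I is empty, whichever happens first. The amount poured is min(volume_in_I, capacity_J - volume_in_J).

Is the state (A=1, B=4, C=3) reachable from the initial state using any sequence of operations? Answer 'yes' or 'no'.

Answer: no

Derivation:
BFS explored all 270 reachable states.
Reachable set includes: (0,0,0), (0,0,1), (0,0,2), (0,0,3), (0,0,4), (0,0,5), (0,0,6), (0,0,7), (0,0,8), (0,0,9), (0,0,10), (0,1,0) ...
Target (A=1, B=4, C=3) not in reachable set → no.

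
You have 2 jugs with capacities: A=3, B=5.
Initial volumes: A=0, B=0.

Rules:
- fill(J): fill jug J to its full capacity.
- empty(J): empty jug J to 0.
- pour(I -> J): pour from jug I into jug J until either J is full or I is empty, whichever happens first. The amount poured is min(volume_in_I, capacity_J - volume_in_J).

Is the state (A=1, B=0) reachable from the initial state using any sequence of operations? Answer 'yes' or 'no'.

Answer: yes

Derivation:
BFS from (A=0, B=0):
  1. fill(A) -> (A=3 B=0)
  2. pour(A -> B) -> (A=0 B=3)
  3. fill(A) -> (A=3 B=3)
  4. pour(A -> B) -> (A=1 B=5)
  5. empty(B) -> (A=1 B=0)
Target reached → yes.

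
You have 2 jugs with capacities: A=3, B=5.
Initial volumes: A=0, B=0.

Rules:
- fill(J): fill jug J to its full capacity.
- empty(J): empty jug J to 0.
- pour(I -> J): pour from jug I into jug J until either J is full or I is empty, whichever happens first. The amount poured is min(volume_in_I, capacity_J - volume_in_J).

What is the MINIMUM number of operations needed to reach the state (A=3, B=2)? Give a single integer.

Answer: 2

Derivation:
BFS from (A=0, B=0). One shortest path:
  1. fill(B) -> (A=0 B=5)
  2. pour(B -> A) -> (A=3 B=2)
Reached target in 2 moves.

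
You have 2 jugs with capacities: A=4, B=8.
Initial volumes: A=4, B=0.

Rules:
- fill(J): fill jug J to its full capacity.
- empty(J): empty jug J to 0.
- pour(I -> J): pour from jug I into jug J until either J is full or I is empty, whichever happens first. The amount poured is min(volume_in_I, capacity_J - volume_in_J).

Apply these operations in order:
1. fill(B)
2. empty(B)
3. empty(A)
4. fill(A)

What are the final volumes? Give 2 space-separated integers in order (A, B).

Step 1: fill(B) -> (A=4 B=8)
Step 2: empty(B) -> (A=4 B=0)
Step 3: empty(A) -> (A=0 B=0)
Step 4: fill(A) -> (A=4 B=0)

Answer: 4 0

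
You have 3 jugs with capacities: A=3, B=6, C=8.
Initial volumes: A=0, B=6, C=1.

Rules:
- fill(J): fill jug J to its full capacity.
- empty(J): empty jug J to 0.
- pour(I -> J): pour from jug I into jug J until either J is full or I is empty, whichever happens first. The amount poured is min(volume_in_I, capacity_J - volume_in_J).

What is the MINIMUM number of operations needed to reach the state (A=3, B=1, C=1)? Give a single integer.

BFS from (A=0, B=6, C=1). One shortest path:
  1. pour(C -> A) -> (A=1 B=6 C=0)
  2. pour(B -> C) -> (A=1 B=0 C=6)
  3. fill(B) -> (A=1 B=6 C=6)
  4. pour(B -> C) -> (A=1 B=4 C=8)
  5. empty(C) -> (A=1 B=4 C=0)
  6. pour(A -> C) -> (A=0 B=4 C=1)
  7. pour(B -> A) -> (A=3 B=1 C=1)
Reached target in 7 moves.

Answer: 7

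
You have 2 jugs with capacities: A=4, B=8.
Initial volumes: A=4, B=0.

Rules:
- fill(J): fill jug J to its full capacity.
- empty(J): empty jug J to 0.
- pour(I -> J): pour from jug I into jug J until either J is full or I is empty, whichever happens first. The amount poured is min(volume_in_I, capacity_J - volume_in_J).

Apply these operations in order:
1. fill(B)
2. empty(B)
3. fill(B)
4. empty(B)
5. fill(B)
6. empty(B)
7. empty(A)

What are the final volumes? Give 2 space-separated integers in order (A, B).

Answer: 0 0

Derivation:
Step 1: fill(B) -> (A=4 B=8)
Step 2: empty(B) -> (A=4 B=0)
Step 3: fill(B) -> (A=4 B=8)
Step 4: empty(B) -> (A=4 B=0)
Step 5: fill(B) -> (A=4 B=8)
Step 6: empty(B) -> (A=4 B=0)
Step 7: empty(A) -> (A=0 B=0)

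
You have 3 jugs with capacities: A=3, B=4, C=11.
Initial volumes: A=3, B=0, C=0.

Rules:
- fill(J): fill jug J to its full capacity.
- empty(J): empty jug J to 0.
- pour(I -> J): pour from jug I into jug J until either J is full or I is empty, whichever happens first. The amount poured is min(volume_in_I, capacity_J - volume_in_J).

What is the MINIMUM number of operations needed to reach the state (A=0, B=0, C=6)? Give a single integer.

BFS from (A=3, B=0, C=0). One shortest path:
  1. pour(A -> C) -> (A=0 B=0 C=3)
  2. fill(A) -> (A=3 B=0 C=3)
  3. pour(A -> C) -> (A=0 B=0 C=6)
Reached target in 3 moves.

Answer: 3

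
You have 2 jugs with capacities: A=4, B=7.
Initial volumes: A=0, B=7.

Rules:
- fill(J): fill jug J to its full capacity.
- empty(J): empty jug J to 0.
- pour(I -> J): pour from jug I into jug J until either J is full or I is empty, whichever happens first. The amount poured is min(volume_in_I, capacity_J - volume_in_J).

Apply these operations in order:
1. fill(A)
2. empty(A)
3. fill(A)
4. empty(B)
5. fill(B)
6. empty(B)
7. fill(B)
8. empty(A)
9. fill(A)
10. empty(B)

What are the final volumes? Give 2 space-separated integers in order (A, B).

Step 1: fill(A) -> (A=4 B=7)
Step 2: empty(A) -> (A=0 B=7)
Step 3: fill(A) -> (A=4 B=7)
Step 4: empty(B) -> (A=4 B=0)
Step 5: fill(B) -> (A=4 B=7)
Step 6: empty(B) -> (A=4 B=0)
Step 7: fill(B) -> (A=4 B=7)
Step 8: empty(A) -> (A=0 B=7)
Step 9: fill(A) -> (A=4 B=7)
Step 10: empty(B) -> (A=4 B=0)

Answer: 4 0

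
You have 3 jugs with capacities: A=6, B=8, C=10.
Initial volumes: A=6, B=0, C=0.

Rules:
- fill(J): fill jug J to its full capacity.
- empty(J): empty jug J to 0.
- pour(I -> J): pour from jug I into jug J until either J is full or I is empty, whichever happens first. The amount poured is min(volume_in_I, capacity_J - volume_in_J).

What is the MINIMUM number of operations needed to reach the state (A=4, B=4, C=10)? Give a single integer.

Answer: 6

Derivation:
BFS from (A=6, B=0, C=0). One shortest path:
  1. pour(A -> B) -> (A=0 B=6 C=0)
  2. fill(A) -> (A=6 B=6 C=0)
  3. pour(A -> C) -> (A=0 B=6 C=6)
  4. fill(A) -> (A=6 B=6 C=6)
  5. pour(A -> B) -> (A=4 B=8 C=6)
  6. pour(B -> C) -> (A=4 B=4 C=10)
Reached target in 6 moves.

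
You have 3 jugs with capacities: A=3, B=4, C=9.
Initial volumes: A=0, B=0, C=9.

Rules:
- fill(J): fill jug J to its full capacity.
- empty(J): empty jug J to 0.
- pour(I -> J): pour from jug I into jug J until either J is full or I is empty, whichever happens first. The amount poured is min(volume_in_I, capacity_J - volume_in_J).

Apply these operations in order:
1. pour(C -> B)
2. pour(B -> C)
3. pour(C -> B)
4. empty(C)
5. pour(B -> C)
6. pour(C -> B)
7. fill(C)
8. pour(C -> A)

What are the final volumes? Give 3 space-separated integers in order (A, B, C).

Step 1: pour(C -> B) -> (A=0 B=4 C=5)
Step 2: pour(B -> C) -> (A=0 B=0 C=9)
Step 3: pour(C -> B) -> (A=0 B=4 C=5)
Step 4: empty(C) -> (A=0 B=4 C=0)
Step 5: pour(B -> C) -> (A=0 B=0 C=4)
Step 6: pour(C -> B) -> (A=0 B=4 C=0)
Step 7: fill(C) -> (A=0 B=4 C=9)
Step 8: pour(C -> A) -> (A=3 B=4 C=6)

Answer: 3 4 6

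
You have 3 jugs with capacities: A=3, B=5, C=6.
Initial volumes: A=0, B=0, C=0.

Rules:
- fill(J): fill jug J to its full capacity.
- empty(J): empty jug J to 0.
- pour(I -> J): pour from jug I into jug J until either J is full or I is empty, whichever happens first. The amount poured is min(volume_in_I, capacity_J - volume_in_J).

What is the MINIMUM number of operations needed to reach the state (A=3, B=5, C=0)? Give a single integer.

BFS from (A=0, B=0, C=0). One shortest path:
  1. fill(A) -> (A=3 B=0 C=0)
  2. fill(B) -> (A=3 B=5 C=0)
Reached target in 2 moves.

Answer: 2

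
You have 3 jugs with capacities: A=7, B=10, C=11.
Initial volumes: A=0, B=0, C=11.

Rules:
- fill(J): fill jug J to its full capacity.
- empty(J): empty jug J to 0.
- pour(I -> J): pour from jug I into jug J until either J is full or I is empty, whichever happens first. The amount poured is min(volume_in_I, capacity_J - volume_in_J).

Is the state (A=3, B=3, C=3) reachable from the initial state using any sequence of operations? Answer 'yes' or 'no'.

BFS explored all 516 reachable states.
Reachable set includes: (0,0,0), (0,0,1), (0,0,2), (0,0,3), (0,0,4), (0,0,5), (0,0,6), (0,0,7), (0,0,8), (0,0,9), (0,0,10), (0,0,11) ...
Target (A=3, B=3, C=3) not in reachable set → no.

Answer: no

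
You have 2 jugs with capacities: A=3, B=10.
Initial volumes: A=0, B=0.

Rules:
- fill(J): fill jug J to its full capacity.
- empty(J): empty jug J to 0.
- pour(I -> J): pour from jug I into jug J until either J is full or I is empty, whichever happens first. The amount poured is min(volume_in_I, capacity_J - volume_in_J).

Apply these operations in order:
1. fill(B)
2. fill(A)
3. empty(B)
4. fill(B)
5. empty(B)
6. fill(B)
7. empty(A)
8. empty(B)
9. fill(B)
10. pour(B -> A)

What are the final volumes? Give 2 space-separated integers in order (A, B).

Answer: 3 7

Derivation:
Step 1: fill(B) -> (A=0 B=10)
Step 2: fill(A) -> (A=3 B=10)
Step 3: empty(B) -> (A=3 B=0)
Step 4: fill(B) -> (A=3 B=10)
Step 5: empty(B) -> (A=3 B=0)
Step 6: fill(B) -> (A=3 B=10)
Step 7: empty(A) -> (A=0 B=10)
Step 8: empty(B) -> (A=0 B=0)
Step 9: fill(B) -> (A=0 B=10)
Step 10: pour(B -> A) -> (A=3 B=7)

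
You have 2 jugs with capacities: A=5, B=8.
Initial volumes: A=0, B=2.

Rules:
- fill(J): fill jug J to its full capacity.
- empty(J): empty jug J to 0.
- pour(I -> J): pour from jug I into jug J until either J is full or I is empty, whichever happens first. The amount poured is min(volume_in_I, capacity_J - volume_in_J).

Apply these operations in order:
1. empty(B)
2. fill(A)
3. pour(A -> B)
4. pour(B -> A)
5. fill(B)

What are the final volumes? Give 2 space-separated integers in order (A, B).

Step 1: empty(B) -> (A=0 B=0)
Step 2: fill(A) -> (A=5 B=0)
Step 3: pour(A -> B) -> (A=0 B=5)
Step 4: pour(B -> A) -> (A=5 B=0)
Step 5: fill(B) -> (A=5 B=8)

Answer: 5 8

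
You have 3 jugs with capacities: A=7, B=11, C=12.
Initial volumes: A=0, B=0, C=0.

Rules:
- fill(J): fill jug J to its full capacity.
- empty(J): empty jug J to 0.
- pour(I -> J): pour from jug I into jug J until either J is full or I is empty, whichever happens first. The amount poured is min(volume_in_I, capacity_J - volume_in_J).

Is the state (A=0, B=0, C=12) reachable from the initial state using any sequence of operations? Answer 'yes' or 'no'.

BFS from (A=0, B=0, C=0):
  1. fill(C) -> (A=0 B=0 C=12)
Target reached → yes.

Answer: yes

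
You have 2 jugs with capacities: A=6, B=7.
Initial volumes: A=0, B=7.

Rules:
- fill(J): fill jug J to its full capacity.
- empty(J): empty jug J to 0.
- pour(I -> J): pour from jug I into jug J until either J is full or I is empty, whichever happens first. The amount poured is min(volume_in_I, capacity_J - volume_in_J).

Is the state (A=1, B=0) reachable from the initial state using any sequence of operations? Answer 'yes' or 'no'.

BFS from (A=0, B=7):
  1. pour(B -> A) -> (A=6 B=1)
  2. empty(A) -> (A=0 B=1)
  3. pour(B -> A) -> (A=1 B=0)
Target reached → yes.

Answer: yes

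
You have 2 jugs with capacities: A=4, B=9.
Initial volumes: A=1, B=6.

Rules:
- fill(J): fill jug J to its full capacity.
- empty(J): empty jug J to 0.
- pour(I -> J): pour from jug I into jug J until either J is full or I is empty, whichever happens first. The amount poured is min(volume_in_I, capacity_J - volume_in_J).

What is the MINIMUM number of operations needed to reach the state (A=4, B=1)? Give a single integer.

Answer: 3

Derivation:
BFS from (A=1, B=6). One shortest path:
  1. empty(B) -> (A=1 B=0)
  2. pour(A -> B) -> (A=0 B=1)
  3. fill(A) -> (A=4 B=1)
Reached target in 3 moves.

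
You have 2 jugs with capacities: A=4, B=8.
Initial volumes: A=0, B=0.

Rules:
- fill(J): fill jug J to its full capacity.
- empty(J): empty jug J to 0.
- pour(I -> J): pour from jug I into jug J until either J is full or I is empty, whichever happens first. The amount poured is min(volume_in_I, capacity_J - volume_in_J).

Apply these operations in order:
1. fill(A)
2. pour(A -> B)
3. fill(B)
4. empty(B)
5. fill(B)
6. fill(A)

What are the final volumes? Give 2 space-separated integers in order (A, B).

Step 1: fill(A) -> (A=4 B=0)
Step 2: pour(A -> B) -> (A=0 B=4)
Step 3: fill(B) -> (A=0 B=8)
Step 4: empty(B) -> (A=0 B=0)
Step 5: fill(B) -> (A=0 B=8)
Step 6: fill(A) -> (A=4 B=8)

Answer: 4 8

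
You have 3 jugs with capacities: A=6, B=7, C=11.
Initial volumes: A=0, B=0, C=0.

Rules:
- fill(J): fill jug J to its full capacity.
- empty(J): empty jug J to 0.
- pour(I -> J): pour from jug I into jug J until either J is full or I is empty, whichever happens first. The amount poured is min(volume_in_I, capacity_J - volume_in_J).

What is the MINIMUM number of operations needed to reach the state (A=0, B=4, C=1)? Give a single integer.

BFS from (A=0, B=0, C=0). One shortest path:
  1. fill(C) -> (A=0 B=0 C=11)
  2. pour(C -> B) -> (A=0 B=7 C=4)
  3. pour(B -> A) -> (A=6 B=1 C=4)
  4. empty(A) -> (A=0 B=1 C=4)
  5. pour(B -> A) -> (A=1 B=0 C=4)
  6. pour(C -> B) -> (A=1 B=4 C=0)
  7. pour(A -> C) -> (A=0 B=4 C=1)
Reached target in 7 moves.

Answer: 7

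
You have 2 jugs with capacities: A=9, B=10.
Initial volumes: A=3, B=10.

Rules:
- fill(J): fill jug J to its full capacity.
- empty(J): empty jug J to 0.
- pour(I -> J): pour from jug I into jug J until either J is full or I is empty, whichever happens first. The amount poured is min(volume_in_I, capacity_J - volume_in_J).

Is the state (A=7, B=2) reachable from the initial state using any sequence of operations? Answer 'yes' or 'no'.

Answer: no

Derivation:
BFS explored all 38 reachable states.
Reachable set includes: (0,0), (0,1), (0,2), (0,3), (0,4), (0,5), (0,6), (0,7), (0,8), (0,9), (0,10), (1,0) ...
Target (A=7, B=2) not in reachable set → no.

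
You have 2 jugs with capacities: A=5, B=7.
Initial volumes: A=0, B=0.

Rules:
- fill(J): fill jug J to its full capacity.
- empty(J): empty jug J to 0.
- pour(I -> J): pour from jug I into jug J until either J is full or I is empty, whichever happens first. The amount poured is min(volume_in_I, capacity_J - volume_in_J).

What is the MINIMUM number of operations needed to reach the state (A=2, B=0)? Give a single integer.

Answer: 4

Derivation:
BFS from (A=0, B=0). One shortest path:
  1. fill(B) -> (A=0 B=7)
  2. pour(B -> A) -> (A=5 B=2)
  3. empty(A) -> (A=0 B=2)
  4. pour(B -> A) -> (A=2 B=0)
Reached target in 4 moves.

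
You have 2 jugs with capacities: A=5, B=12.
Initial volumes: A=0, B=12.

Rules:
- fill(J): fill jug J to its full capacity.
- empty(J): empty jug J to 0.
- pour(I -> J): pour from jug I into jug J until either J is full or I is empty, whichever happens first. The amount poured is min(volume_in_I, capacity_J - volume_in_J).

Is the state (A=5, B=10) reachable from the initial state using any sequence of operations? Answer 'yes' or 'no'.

Answer: yes

Derivation:
BFS from (A=0, B=12):
  1. fill(A) -> (A=5 B=12)
  2. empty(B) -> (A=5 B=0)
  3. pour(A -> B) -> (A=0 B=5)
  4. fill(A) -> (A=5 B=5)
  5. pour(A -> B) -> (A=0 B=10)
  6. fill(A) -> (A=5 B=10)
Target reached → yes.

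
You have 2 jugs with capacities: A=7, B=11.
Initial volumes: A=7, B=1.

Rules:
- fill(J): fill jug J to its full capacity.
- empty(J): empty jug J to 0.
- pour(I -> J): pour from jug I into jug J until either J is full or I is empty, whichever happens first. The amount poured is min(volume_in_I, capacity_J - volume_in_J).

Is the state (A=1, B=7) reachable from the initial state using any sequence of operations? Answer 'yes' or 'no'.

BFS explored all 36 reachable states.
Reachable set includes: (0,0), (0,1), (0,2), (0,3), (0,4), (0,5), (0,6), (0,7), (0,8), (0,9), (0,10), (0,11) ...
Target (A=1, B=7) not in reachable set → no.

Answer: no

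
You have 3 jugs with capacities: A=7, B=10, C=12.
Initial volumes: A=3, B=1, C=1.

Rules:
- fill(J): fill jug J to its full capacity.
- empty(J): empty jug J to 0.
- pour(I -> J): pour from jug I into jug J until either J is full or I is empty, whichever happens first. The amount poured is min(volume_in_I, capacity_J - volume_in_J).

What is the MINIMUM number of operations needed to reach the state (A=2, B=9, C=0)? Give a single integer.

Answer: 7

Derivation:
BFS from (A=3, B=1, C=1). One shortest path:
  1. fill(C) -> (A=3 B=1 C=12)
  2. pour(C -> A) -> (A=7 B=1 C=8)
  3. pour(C -> B) -> (A=7 B=9 C=0)
  4. pour(A -> C) -> (A=0 B=9 C=7)
  5. fill(A) -> (A=7 B=9 C=7)
  6. pour(A -> C) -> (A=2 B=9 C=12)
  7. empty(C) -> (A=2 B=9 C=0)
Reached target in 7 moves.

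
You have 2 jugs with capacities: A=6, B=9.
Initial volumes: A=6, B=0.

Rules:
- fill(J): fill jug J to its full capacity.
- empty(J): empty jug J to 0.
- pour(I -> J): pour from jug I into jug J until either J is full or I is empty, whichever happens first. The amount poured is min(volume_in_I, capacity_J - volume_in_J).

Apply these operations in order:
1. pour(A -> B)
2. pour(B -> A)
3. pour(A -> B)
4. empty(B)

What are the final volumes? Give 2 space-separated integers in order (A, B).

Answer: 0 0

Derivation:
Step 1: pour(A -> B) -> (A=0 B=6)
Step 2: pour(B -> A) -> (A=6 B=0)
Step 3: pour(A -> B) -> (A=0 B=6)
Step 4: empty(B) -> (A=0 B=0)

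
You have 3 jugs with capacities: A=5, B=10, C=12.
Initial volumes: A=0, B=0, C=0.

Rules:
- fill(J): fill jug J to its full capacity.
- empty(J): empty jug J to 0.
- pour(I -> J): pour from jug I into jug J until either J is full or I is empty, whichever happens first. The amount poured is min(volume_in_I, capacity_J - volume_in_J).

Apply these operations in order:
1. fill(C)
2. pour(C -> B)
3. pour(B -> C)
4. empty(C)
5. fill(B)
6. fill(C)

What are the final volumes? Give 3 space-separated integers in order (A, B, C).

Answer: 0 10 12

Derivation:
Step 1: fill(C) -> (A=0 B=0 C=12)
Step 2: pour(C -> B) -> (A=0 B=10 C=2)
Step 3: pour(B -> C) -> (A=0 B=0 C=12)
Step 4: empty(C) -> (A=0 B=0 C=0)
Step 5: fill(B) -> (A=0 B=10 C=0)
Step 6: fill(C) -> (A=0 B=10 C=12)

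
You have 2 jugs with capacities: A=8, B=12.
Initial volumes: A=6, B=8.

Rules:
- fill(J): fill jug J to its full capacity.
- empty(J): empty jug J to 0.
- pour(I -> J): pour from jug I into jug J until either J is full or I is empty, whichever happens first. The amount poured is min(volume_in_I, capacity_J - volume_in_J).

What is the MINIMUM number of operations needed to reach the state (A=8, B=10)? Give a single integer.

Answer: 2

Derivation:
BFS from (A=6, B=8). One shortest path:
  1. fill(B) -> (A=6 B=12)
  2. pour(B -> A) -> (A=8 B=10)
Reached target in 2 moves.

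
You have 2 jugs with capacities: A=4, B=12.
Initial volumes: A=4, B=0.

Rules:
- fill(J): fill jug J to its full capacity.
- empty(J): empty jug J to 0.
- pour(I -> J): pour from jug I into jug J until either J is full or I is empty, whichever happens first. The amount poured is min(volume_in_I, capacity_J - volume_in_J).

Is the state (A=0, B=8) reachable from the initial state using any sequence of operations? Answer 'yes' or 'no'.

BFS from (A=4, B=0):
  1. pour(A -> B) -> (A=0 B=4)
  2. fill(A) -> (A=4 B=4)
  3. pour(A -> B) -> (A=0 B=8)
Target reached → yes.

Answer: yes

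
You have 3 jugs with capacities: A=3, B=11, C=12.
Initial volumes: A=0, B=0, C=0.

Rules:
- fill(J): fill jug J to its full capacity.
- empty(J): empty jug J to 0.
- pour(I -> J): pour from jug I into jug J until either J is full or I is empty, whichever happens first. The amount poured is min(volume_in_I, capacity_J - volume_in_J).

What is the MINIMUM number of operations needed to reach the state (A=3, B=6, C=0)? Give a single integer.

BFS from (A=0, B=0, C=0). One shortest path:
  1. fill(A) -> (A=3 B=0 C=0)
  2. pour(A -> B) -> (A=0 B=3 C=0)
  3. fill(A) -> (A=3 B=3 C=0)
  4. pour(A -> B) -> (A=0 B=6 C=0)
  5. fill(A) -> (A=3 B=6 C=0)
Reached target in 5 moves.

Answer: 5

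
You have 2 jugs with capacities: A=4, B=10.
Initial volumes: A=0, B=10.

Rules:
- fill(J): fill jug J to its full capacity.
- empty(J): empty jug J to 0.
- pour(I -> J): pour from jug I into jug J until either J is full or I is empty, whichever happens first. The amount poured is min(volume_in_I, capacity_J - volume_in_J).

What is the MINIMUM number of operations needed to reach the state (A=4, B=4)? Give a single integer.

Answer: 4

Derivation:
BFS from (A=0, B=10). One shortest path:
  1. fill(A) -> (A=4 B=10)
  2. empty(B) -> (A=4 B=0)
  3. pour(A -> B) -> (A=0 B=4)
  4. fill(A) -> (A=4 B=4)
Reached target in 4 moves.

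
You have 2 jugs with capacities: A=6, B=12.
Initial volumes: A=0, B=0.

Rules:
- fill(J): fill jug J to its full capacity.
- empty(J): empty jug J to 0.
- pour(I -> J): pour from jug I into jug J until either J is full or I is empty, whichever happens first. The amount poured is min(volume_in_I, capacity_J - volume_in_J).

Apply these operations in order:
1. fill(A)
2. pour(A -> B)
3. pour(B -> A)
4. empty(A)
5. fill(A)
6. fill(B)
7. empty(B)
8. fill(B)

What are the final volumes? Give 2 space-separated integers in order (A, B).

Answer: 6 12

Derivation:
Step 1: fill(A) -> (A=6 B=0)
Step 2: pour(A -> B) -> (A=0 B=6)
Step 3: pour(B -> A) -> (A=6 B=0)
Step 4: empty(A) -> (A=0 B=0)
Step 5: fill(A) -> (A=6 B=0)
Step 6: fill(B) -> (A=6 B=12)
Step 7: empty(B) -> (A=6 B=0)
Step 8: fill(B) -> (A=6 B=12)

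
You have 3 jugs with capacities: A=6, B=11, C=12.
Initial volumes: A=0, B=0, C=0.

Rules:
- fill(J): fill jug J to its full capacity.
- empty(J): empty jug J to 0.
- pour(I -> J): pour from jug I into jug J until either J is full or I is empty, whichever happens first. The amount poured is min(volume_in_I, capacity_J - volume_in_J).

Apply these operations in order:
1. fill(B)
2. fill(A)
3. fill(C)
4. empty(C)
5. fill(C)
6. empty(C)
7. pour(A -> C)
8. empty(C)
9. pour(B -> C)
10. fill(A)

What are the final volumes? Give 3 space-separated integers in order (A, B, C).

Answer: 6 0 11

Derivation:
Step 1: fill(B) -> (A=0 B=11 C=0)
Step 2: fill(A) -> (A=6 B=11 C=0)
Step 3: fill(C) -> (A=6 B=11 C=12)
Step 4: empty(C) -> (A=6 B=11 C=0)
Step 5: fill(C) -> (A=6 B=11 C=12)
Step 6: empty(C) -> (A=6 B=11 C=0)
Step 7: pour(A -> C) -> (A=0 B=11 C=6)
Step 8: empty(C) -> (A=0 B=11 C=0)
Step 9: pour(B -> C) -> (A=0 B=0 C=11)
Step 10: fill(A) -> (A=6 B=0 C=11)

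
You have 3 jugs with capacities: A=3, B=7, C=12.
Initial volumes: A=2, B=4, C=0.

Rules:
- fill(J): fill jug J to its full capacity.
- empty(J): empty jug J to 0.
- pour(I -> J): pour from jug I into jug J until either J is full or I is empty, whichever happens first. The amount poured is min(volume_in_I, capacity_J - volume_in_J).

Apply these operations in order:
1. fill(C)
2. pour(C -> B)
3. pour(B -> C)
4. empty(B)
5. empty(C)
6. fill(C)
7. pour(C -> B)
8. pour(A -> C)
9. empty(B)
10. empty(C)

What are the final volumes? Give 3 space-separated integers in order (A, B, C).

Step 1: fill(C) -> (A=2 B=4 C=12)
Step 2: pour(C -> B) -> (A=2 B=7 C=9)
Step 3: pour(B -> C) -> (A=2 B=4 C=12)
Step 4: empty(B) -> (A=2 B=0 C=12)
Step 5: empty(C) -> (A=2 B=0 C=0)
Step 6: fill(C) -> (A=2 B=0 C=12)
Step 7: pour(C -> B) -> (A=2 B=7 C=5)
Step 8: pour(A -> C) -> (A=0 B=7 C=7)
Step 9: empty(B) -> (A=0 B=0 C=7)
Step 10: empty(C) -> (A=0 B=0 C=0)

Answer: 0 0 0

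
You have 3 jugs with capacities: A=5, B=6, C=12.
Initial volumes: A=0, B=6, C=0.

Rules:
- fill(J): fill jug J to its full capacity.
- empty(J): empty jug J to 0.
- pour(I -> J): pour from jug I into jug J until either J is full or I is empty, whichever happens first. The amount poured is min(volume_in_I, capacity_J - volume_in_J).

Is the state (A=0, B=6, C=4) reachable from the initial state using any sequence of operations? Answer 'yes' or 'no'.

BFS from (A=0, B=6, C=0):
  1. fill(A) -> (A=5 B=6 C=0)
  2. empty(B) -> (A=5 B=0 C=0)
  3. pour(A -> B) -> (A=0 B=5 C=0)
  4. fill(A) -> (A=5 B=5 C=0)
  5. pour(A -> B) -> (A=4 B=6 C=0)
  6. pour(A -> C) -> (A=0 B=6 C=4)
Target reached → yes.

Answer: yes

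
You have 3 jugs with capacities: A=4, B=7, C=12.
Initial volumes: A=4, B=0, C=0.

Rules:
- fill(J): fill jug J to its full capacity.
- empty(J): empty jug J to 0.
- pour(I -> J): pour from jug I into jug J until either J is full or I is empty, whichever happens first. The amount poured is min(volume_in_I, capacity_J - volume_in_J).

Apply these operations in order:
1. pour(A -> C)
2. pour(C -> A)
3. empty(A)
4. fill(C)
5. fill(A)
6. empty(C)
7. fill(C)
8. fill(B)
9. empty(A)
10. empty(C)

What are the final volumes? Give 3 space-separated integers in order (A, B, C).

Step 1: pour(A -> C) -> (A=0 B=0 C=4)
Step 2: pour(C -> A) -> (A=4 B=0 C=0)
Step 3: empty(A) -> (A=0 B=0 C=0)
Step 4: fill(C) -> (A=0 B=0 C=12)
Step 5: fill(A) -> (A=4 B=0 C=12)
Step 6: empty(C) -> (A=4 B=0 C=0)
Step 7: fill(C) -> (A=4 B=0 C=12)
Step 8: fill(B) -> (A=4 B=7 C=12)
Step 9: empty(A) -> (A=0 B=7 C=12)
Step 10: empty(C) -> (A=0 B=7 C=0)

Answer: 0 7 0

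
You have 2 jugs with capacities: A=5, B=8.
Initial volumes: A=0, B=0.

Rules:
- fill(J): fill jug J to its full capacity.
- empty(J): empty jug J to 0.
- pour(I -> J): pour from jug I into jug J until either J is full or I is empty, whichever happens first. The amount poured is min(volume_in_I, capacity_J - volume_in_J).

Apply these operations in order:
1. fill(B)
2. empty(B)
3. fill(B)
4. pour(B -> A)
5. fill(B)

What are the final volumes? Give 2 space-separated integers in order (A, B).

Step 1: fill(B) -> (A=0 B=8)
Step 2: empty(B) -> (A=0 B=0)
Step 3: fill(B) -> (A=0 B=8)
Step 4: pour(B -> A) -> (A=5 B=3)
Step 5: fill(B) -> (A=5 B=8)

Answer: 5 8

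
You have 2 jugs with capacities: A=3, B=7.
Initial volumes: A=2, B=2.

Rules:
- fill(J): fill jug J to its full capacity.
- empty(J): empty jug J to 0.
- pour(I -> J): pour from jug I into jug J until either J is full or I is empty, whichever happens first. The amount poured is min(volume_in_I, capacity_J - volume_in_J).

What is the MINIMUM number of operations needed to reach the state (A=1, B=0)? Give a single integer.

BFS from (A=2, B=2). One shortest path:
  1. pour(B -> A) -> (A=3 B=1)
  2. empty(A) -> (A=0 B=1)
  3. pour(B -> A) -> (A=1 B=0)
Reached target in 3 moves.

Answer: 3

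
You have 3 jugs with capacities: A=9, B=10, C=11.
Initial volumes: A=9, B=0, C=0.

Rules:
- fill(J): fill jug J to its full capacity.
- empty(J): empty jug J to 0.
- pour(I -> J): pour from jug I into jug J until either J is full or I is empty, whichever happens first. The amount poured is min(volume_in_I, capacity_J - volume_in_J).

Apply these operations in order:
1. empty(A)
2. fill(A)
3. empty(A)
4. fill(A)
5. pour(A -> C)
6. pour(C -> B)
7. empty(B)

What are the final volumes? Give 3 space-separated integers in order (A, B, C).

Answer: 0 0 0

Derivation:
Step 1: empty(A) -> (A=0 B=0 C=0)
Step 2: fill(A) -> (A=9 B=0 C=0)
Step 3: empty(A) -> (A=0 B=0 C=0)
Step 4: fill(A) -> (A=9 B=0 C=0)
Step 5: pour(A -> C) -> (A=0 B=0 C=9)
Step 6: pour(C -> B) -> (A=0 B=9 C=0)
Step 7: empty(B) -> (A=0 B=0 C=0)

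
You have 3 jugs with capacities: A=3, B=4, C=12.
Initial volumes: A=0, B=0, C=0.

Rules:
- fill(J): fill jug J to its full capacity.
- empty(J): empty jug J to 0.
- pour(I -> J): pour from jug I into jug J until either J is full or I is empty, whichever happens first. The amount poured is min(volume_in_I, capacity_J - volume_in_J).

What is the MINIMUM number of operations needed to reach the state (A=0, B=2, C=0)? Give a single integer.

Answer: 6

Derivation:
BFS from (A=0, B=0, C=0). One shortest path:
  1. fill(A) -> (A=3 B=0 C=0)
  2. pour(A -> B) -> (A=0 B=3 C=0)
  3. fill(A) -> (A=3 B=3 C=0)
  4. pour(A -> B) -> (A=2 B=4 C=0)
  5. empty(B) -> (A=2 B=0 C=0)
  6. pour(A -> B) -> (A=0 B=2 C=0)
Reached target in 6 moves.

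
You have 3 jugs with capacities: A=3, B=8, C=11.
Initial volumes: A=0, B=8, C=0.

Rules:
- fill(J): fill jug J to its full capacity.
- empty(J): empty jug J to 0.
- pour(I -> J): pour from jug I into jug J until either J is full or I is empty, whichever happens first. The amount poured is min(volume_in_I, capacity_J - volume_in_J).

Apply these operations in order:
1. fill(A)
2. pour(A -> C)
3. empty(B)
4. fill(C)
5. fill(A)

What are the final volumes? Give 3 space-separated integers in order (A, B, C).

Answer: 3 0 11

Derivation:
Step 1: fill(A) -> (A=3 B=8 C=0)
Step 2: pour(A -> C) -> (A=0 B=8 C=3)
Step 3: empty(B) -> (A=0 B=0 C=3)
Step 4: fill(C) -> (A=0 B=0 C=11)
Step 5: fill(A) -> (A=3 B=0 C=11)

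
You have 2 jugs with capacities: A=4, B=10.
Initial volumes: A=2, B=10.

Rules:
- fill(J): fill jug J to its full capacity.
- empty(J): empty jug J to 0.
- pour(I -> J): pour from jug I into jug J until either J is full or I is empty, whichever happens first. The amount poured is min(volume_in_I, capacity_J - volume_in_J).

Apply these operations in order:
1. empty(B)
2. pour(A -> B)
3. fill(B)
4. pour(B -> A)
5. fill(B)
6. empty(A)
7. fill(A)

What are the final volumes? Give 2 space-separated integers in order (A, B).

Answer: 4 10

Derivation:
Step 1: empty(B) -> (A=2 B=0)
Step 2: pour(A -> B) -> (A=0 B=2)
Step 3: fill(B) -> (A=0 B=10)
Step 4: pour(B -> A) -> (A=4 B=6)
Step 5: fill(B) -> (A=4 B=10)
Step 6: empty(A) -> (A=0 B=10)
Step 7: fill(A) -> (A=4 B=10)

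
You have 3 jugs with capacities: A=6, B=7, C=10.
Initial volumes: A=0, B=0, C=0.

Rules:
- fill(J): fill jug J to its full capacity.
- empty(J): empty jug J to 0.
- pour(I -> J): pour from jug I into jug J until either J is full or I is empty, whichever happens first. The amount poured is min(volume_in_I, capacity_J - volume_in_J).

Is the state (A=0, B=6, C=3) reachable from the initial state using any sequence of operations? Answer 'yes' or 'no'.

Answer: yes

Derivation:
BFS from (A=0, B=0, C=0):
  1. fill(A) -> (A=6 B=0 C=0)
  2. fill(C) -> (A=6 B=0 C=10)
  3. pour(C -> B) -> (A=6 B=7 C=3)
  4. empty(B) -> (A=6 B=0 C=3)
  5. pour(A -> B) -> (A=0 B=6 C=3)
Target reached → yes.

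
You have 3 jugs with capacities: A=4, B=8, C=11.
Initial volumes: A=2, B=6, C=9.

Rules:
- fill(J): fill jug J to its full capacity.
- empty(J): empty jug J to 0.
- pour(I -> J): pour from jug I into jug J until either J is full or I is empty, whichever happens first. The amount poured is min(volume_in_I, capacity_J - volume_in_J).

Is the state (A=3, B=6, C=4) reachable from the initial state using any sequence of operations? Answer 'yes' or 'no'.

BFS explored all 331 reachable states.
Reachable set includes: (0,0,0), (0,0,1), (0,0,2), (0,0,3), (0,0,4), (0,0,5), (0,0,6), (0,0,7), (0,0,8), (0,0,9), (0,0,10), (0,0,11) ...
Target (A=3, B=6, C=4) not in reachable set → no.

Answer: no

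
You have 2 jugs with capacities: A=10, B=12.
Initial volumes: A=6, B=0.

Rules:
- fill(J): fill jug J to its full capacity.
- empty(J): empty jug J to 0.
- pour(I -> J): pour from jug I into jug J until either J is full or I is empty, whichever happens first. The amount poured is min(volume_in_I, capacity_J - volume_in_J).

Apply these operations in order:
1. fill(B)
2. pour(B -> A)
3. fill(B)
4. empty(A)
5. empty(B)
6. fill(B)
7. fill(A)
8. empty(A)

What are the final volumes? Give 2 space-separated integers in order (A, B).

Step 1: fill(B) -> (A=6 B=12)
Step 2: pour(B -> A) -> (A=10 B=8)
Step 3: fill(B) -> (A=10 B=12)
Step 4: empty(A) -> (A=0 B=12)
Step 5: empty(B) -> (A=0 B=0)
Step 6: fill(B) -> (A=0 B=12)
Step 7: fill(A) -> (A=10 B=12)
Step 8: empty(A) -> (A=0 B=12)

Answer: 0 12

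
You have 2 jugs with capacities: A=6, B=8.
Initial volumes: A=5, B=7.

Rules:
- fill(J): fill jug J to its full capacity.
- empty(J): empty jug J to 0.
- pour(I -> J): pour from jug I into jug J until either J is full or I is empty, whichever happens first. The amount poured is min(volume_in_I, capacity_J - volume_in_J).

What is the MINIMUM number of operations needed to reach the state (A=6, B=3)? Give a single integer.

BFS from (A=5, B=7). One shortest path:
  1. empty(A) -> (A=0 B=7)
  2. pour(B -> A) -> (A=6 B=1)
  3. empty(A) -> (A=0 B=1)
  4. pour(B -> A) -> (A=1 B=0)
  5. fill(B) -> (A=1 B=8)
  6. pour(B -> A) -> (A=6 B=3)
Reached target in 6 moves.

Answer: 6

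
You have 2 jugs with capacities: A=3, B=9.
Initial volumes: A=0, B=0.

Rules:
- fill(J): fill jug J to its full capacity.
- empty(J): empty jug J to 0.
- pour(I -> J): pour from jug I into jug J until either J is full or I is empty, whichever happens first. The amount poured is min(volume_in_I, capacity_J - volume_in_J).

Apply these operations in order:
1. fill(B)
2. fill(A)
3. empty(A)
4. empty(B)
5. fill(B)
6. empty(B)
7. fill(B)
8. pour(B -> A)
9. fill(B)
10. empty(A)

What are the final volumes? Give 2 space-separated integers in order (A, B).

Answer: 0 9

Derivation:
Step 1: fill(B) -> (A=0 B=9)
Step 2: fill(A) -> (A=3 B=9)
Step 3: empty(A) -> (A=0 B=9)
Step 4: empty(B) -> (A=0 B=0)
Step 5: fill(B) -> (A=0 B=9)
Step 6: empty(B) -> (A=0 B=0)
Step 7: fill(B) -> (A=0 B=9)
Step 8: pour(B -> A) -> (A=3 B=6)
Step 9: fill(B) -> (A=3 B=9)
Step 10: empty(A) -> (A=0 B=9)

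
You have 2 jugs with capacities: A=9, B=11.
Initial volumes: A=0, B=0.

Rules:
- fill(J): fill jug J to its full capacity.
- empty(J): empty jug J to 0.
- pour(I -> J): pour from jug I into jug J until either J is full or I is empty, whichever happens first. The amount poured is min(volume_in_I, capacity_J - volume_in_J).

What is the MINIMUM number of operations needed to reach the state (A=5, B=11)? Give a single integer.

Answer: 8

Derivation:
BFS from (A=0, B=0). One shortest path:
  1. fill(A) -> (A=9 B=0)
  2. pour(A -> B) -> (A=0 B=9)
  3. fill(A) -> (A=9 B=9)
  4. pour(A -> B) -> (A=7 B=11)
  5. empty(B) -> (A=7 B=0)
  6. pour(A -> B) -> (A=0 B=7)
  7. fill(A) -> (A=9 B=7)
  8. pour(A -> B) -> (A=5 B=11)
Reached target in 8 moves.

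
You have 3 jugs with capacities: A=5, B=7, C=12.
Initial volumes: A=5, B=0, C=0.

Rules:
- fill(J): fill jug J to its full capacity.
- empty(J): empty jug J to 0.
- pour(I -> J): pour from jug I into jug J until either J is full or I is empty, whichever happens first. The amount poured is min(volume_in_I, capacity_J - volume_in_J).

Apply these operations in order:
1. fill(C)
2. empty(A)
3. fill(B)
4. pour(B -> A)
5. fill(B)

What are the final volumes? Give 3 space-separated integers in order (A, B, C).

Answer: 5 7 12

Derivation:
Step 1: fill(C) -> (A=5 B=0 C=12)
Step 2: empty(A) -> (A=0 B=0 C=12)
Step 3: fill(B) -> (A=0 B=7 C=12)
Step 4: pour(B -> A) -> (A=5 B=2 C=12)
Step 5: fill(B) -> (A=5 B=7 C=12)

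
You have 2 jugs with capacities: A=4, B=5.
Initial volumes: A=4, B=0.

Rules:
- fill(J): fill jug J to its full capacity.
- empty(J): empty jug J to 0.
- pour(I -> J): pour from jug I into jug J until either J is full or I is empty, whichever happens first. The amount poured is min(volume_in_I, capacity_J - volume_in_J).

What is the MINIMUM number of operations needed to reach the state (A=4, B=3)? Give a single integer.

BFS from (A=4, B=0). One shortest path:
  1. pour(A -> B) -> (A=0 B=4)
  2. fill(A) -> (A=4 B=4)
  3. pour(A -> B) -> (A=3 B=5)
  4. empty(B) -> (A=3 B=0)
  5. pour(A -> B) -> (A=0 B=3)
  6. fill(A) -> (A=4 B=3)
Reached target in 6 moves.

Answer: 6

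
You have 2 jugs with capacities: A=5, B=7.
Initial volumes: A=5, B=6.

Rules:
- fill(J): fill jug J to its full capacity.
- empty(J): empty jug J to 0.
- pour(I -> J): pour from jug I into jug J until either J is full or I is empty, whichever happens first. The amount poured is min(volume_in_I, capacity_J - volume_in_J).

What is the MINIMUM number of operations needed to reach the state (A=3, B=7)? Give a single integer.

Answer: 4

Derivation:
BFS from (A=5, B=6). One shortest path:
  1. empty(B) -> (A=5 B=0)
  2. pour(A -> B) -> (A=0 B=5)
  3. fill(A) -> (A=5 B=5)
  4. pour(A -> B) -> (A=3 B=7)
Reached target in 4 moves.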